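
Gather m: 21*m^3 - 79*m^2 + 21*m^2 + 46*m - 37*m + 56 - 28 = 21*m^3 - 58*m^2 + 9*m + 28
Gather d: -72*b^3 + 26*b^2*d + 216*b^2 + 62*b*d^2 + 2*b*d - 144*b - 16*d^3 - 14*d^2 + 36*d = -72*b^3 + 216*b^2 - 144*b - 16*d^3 + d^2*(62*b - 14) + d*(26*b^2 + 2*b + 36)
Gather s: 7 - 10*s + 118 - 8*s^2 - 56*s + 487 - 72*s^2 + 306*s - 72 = -80*s^2 + 240*s + 540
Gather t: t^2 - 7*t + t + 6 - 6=t^2 - 6*t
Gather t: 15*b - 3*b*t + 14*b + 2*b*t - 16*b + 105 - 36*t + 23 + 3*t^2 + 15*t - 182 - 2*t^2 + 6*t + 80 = 13*b + t^2 + t*(-b - 15) + 26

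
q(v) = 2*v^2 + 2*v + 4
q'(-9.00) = -34.00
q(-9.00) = 148.00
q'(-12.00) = -46.00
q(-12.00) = 268.00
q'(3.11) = 14.44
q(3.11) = 29.56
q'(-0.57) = -0.28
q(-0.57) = 3.51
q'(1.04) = 6.16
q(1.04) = 8.24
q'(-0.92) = -1.68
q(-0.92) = 3.85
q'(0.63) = 4.52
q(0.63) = 6.05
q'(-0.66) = -0.64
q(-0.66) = 3.55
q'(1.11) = 6.44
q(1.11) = 8.68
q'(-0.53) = -0.12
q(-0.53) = 3.50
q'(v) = 4*v + 2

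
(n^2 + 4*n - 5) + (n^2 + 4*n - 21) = 2*n^2 + 8*n - 26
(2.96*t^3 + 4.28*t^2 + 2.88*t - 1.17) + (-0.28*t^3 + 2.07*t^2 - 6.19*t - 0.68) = 2.68*t^3 + 6.35*t^2 - 3.31*t - 1.85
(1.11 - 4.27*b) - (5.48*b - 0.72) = 1.83 - 9.75*b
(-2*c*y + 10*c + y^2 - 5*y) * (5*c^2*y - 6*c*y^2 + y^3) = -10*c^3*y^2 + 50*c^3*y + 17*c^2*y^3 - 85*c^2*y^2 - 8*c*y^4 + 40*c*y^3 + y^5 - 5*y^4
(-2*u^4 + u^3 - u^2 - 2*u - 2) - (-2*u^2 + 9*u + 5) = -2*u^4 + u^3 + u^2 - 11*u - 7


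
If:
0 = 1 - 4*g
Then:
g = 1/4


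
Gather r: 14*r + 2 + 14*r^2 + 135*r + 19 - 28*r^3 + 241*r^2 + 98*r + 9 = -28*r^3 + 255*r^2 + 247*r + 30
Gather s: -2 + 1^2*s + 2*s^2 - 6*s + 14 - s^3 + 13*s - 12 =-s^3 + 2*s^2 + 8*s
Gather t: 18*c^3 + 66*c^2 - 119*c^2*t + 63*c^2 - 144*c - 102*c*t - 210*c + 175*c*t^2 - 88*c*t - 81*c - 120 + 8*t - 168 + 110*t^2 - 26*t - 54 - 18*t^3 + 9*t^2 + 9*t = 18*c^3 + 129*c^2 - 435*c - 18*t^3 + t^2*(175*c + 119) + t*(-119*c^2 - 190*c - 9) - 342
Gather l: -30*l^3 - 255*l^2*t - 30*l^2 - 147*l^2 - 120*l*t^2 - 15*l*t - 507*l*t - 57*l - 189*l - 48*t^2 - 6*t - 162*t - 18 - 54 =-30*l^3 + l^2*(-255*t - 177) + l*(-120*t^2 - 522*t - 246) - 48*t^2 - 168*t - 72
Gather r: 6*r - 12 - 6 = 6*r - 18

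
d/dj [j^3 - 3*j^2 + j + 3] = 3*j^2 - 6*j + 1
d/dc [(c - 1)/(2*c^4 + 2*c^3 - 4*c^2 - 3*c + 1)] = 2*(-3*c^4 + 2*c^3 + 5*c^2 - 4*c - 1)/(4*c^8 + 8*c^7 - 12*c^6 - 28*c^5 + 8*c^4 + 28*c^3 + c^2 - 6*c + 1)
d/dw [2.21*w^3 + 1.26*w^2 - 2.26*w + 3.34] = 6.63*w^2 + 2.52*w - 2.26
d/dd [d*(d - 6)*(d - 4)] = 3*d^2 - 20*d + 24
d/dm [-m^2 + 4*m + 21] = 4 - 2*m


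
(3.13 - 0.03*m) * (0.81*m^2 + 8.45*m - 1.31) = -0.0243*m^3 + 2.2818*m^2 + 26.4878*m - 4.1003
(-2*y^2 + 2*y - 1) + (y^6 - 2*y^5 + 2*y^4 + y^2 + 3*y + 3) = y^6 - 2*y^5 + 2*y^4 - y^2 + 5*y + 2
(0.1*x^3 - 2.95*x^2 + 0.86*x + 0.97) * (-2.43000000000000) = -0.243*x^3 + 7.1685*x^2 - 2.0898*x - 2.3571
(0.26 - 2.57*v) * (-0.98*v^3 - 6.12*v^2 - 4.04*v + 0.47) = 2.5186*v^4 + 15.4736*v^3 + 8.7916*v^2 - 2.2583*v + 0.1222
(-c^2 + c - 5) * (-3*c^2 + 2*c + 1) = 3*c^4 - 5*c^3 + 16*c^2 - 9*c - 5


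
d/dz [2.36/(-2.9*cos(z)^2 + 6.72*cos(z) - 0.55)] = (15.8592 - 13.688*cos(z))*sin(z)/(2.9*cos(z)^2 - 6.72*cos(z) + 0.55)^2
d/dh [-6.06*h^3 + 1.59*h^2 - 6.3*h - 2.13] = -18.18*h^2 + 3.18*h - 6.3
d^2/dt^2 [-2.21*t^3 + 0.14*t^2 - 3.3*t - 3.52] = 0.28 - 13.26*t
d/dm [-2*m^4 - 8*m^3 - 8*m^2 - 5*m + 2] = -8*m^3 - 24*m^2 - 16*m - 5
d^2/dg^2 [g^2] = 2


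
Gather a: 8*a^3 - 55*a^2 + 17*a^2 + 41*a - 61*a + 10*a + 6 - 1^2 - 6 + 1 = 8*a^3 - 38*a^2 - 10*a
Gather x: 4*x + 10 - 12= 4*x - 2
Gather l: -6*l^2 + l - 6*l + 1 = -6*l^2 - 5*l + 1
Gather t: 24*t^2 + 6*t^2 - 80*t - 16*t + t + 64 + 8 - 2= 30*t^2 - 95*t + 70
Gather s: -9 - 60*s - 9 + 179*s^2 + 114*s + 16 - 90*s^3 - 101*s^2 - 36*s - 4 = -90*s^3 + 78*s^2 + 18*s - 6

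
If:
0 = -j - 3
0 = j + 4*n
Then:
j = -3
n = 3/4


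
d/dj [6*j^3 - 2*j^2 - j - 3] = 18*j^2 - 4*j - 1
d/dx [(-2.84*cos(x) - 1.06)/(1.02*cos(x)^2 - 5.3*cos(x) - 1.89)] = (-2.8968*cos(x)^2 - 2.1624*cos(x) + 0.250400000000001)*sin(x)/(1.0404*cos(x)^4 - 10.812*cos(x)^3 + 24.2344*cos(x)^2 + 20.034*cos(x) + 3.5721)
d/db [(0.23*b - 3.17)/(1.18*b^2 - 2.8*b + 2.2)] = (-0.2714*b^2 + 7.4812*b - 8.37)/(1.3924*b^4 - 6.608*b^3 + 13.032*b^2 - 12.32*b + 4.84)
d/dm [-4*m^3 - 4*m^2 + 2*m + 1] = -12*m^2 - 8*m + 2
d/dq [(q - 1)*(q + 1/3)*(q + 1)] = 3*q^2 + 2*q/3 - 1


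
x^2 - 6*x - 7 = (x - 7)*(x + 1)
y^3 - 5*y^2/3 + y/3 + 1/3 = (y - 1)^2*(y + 1/3)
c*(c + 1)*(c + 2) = c^3 + 3*c^2 + 2*c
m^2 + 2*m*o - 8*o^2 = (m - 2*o)*(m + 4*o)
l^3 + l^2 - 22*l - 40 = (l - 5)*(l + 2)*(l + 4)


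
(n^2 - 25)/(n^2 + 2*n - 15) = (n - 5)/(n - 3)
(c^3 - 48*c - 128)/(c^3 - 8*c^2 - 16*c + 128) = (c + 4)/(c - 4)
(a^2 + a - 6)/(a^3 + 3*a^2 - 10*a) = (a + 3)/(a*(a + 5))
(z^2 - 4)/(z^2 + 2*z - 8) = (z + 2)/(z + 4)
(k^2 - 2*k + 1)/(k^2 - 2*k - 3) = (-k^2 + 2*k - 1)/(-k^2 + 2*k + 3)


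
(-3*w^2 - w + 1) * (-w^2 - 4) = 3*w^4 + w^3 + 11*w^2 + 4*w - 4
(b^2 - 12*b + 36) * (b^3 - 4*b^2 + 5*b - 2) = b^5 - 16*b^4 + 89*b^3 - 206*b^2 + 204*b - 72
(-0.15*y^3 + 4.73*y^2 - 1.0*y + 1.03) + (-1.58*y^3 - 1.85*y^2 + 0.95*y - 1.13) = -1.73*y^3 + 2.88*y^2 - 0.05*y - 0.0999999999999999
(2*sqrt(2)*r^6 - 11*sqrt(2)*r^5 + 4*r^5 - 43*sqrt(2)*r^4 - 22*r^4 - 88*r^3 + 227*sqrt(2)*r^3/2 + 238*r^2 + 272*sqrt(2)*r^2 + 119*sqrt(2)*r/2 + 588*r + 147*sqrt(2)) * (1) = 2*sqrt(2)*r^6 - 11*sqrt(2)*r^5 + 4*r^5 - 43*sqrt(2)*r^4 - 22*r^4 - 88*r^3 + 227*sqrt(2)*r^3/2 + 238*r^2 + 272*sqrt(2)*r^2 + 119*sqrt(2)*r/2 + 588*r + 147*sqrt(2)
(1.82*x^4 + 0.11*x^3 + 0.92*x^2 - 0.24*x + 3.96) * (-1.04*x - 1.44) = -1.8928*x^5 - 2.7352*x^4 - 1.1152*x^3 - 1.0752*x^2 - 3.7728*x - 5.7024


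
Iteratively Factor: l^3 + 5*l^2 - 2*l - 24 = (l + 3)*(l^2 + 2*l - 8) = (l - 2)*(l + 3)*(l + 4)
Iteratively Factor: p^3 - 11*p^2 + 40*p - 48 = (p - 3)*(p^2 - 8*p + 16) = (p - 4)*(p - 3)*(p - 4)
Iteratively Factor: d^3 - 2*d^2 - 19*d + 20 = (d + 4)*(d^2 - 6*d + 5) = (d - 5)*(d + 4)*(d - 1)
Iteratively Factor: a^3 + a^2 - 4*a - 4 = (a + 2)*(a^2 - a - 2) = (a + 1)*(a + 2)*(a - 2)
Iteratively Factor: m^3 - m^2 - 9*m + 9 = (m - 1)*(m^2 - 9) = (m - 3)*(m - 1)*(m + 3)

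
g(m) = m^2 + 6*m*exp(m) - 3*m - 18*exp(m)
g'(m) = 6*m*exp(m) + 2*m - 12*exp(m) - 3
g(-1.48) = 0.51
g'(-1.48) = -10.71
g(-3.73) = 24.13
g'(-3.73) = -11.28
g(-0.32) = -13.40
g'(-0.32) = -13.75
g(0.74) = -30.09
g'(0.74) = -17.37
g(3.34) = 58.70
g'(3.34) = 230.56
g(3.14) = 19.85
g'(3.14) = 161.31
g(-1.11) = -3.56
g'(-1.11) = -11.37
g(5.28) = 2698.38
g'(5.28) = 3872.12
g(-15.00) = 270.00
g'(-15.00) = -33.00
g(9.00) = 291765.02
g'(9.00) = 340344.52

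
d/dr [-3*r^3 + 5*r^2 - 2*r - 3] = -9*r^2 + 10*r - 2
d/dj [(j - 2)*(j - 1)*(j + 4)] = 3*j^2 + 2*j - 10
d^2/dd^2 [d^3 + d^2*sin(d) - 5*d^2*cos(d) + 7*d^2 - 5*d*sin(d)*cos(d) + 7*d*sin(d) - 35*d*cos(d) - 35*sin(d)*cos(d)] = -d^2*sin(d) + 5*d^2*cos(d) + 13*d*sin(d) + 10*d*sin(2*d) + 39*d*cos(d) + 6*d + 72*sin(d) + 70*sin(2*d) + 4*cos(d) - 10*cos(2*d) + 14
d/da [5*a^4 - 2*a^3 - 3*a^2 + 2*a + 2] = 20*a^3 - 6*a^2 - 6*a + 2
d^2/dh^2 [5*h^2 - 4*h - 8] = 10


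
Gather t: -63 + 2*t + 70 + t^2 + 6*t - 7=t^2 + 8*t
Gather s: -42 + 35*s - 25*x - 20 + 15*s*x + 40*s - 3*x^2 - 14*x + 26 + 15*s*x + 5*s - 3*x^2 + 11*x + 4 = s*(30*x + 80) - 6*x^2 - 28*x - 32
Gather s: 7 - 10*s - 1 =6 - 10*s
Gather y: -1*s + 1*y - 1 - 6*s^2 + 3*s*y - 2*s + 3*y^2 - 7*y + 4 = -6*s^2 - 3*s + 3*y^2 + y*(3*s - 6) + 3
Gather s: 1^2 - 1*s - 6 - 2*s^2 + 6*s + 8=-2*s^2 + 5*s + 3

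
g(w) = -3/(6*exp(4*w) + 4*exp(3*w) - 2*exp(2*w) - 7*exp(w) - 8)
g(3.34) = -0.00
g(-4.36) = 0.37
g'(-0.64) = -0.03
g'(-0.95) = -0.05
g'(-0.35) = 0.08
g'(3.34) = 0.00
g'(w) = -3*(-24*exp(4*w) - 12*exp(3*w) + 4*exp(2*w) + 7*exp(w))/(6*exp(4*w) + 4*exp(3*w) - 2*exp(2*w) - 7*exp(w) - 8)^2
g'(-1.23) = -0.06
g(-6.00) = 0.37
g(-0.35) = 0.27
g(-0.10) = 0.33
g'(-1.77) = -0.04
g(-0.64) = 0.27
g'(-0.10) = 0.57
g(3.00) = 0.00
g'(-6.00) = 0.00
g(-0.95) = 0.28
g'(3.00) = 0.00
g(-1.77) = 0.33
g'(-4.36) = -0.00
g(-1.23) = 0.30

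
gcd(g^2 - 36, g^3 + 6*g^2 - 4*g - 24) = g + 6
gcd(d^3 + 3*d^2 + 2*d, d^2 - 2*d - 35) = 1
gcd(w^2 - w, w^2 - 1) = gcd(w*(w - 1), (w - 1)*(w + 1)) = w - 1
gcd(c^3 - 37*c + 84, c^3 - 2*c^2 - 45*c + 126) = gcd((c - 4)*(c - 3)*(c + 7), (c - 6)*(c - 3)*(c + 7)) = c^2 + 4*c - 21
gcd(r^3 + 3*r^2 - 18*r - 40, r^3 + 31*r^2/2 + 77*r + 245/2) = r + 5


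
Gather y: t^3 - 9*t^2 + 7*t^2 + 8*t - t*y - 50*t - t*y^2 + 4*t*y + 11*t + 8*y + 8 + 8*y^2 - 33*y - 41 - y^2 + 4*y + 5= t^3 - 2*t^2 - 31*t + y^2*(7 - t) + y*(3*t - 21) - 28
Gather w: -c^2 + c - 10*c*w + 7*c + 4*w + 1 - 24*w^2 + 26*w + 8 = -c^2 + 8*c - 24*w^2 + w*(30 - 10*c) + 9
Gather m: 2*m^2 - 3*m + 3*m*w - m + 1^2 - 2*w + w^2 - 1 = 2*m^2 + m*(3*w - 4) + w^2 - 2*w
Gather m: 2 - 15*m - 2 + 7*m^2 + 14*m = 7*m^2 - m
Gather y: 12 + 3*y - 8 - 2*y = y + 4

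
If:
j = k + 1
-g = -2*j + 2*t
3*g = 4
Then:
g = 4/3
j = t + 2/3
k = t - 1/3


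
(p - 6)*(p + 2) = p^2 - 4*p - 12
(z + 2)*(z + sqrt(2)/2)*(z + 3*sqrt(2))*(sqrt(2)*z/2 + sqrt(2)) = sqrt(2)*z^4/2 + 2*sqrt(2)*z^3 + 7*z^3/2 + 7*sqrt(2)*z^2/2 + 14*z^2 + 6*sqrt(2)*z + 14*z + 6*sqrt(2)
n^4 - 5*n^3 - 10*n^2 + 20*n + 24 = (n - 6)*(n - 2)*(n + 1)*(n + 2)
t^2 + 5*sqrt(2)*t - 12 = (t - sqrt(2))*(t + 6*sqrt(2))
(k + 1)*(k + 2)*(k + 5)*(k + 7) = k^4 + 15*k^3 + 73*k^2 + 129*k + 70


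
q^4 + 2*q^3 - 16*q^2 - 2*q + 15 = (q - 3)*(q - 1)*(q + 1)*(q + 5)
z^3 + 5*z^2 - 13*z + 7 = (z - 1)^2*(z + 7)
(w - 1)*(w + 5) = w^2 + 4*w - 5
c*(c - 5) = c^2 - 5*c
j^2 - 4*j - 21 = (j - 7)*(j + 3)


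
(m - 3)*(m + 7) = m^2 + 4*m - 21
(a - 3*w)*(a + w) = a^2 - 2*a*w - 3*w^2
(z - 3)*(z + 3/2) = z^2 - 3*z/2 - 9/2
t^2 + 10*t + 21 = (t + 3)*(t + 7)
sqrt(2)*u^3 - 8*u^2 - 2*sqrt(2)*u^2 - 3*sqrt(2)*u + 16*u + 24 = (u - 3)*(u - 4*sqrt(2))*(sqrt(2)*u + sqrt(2))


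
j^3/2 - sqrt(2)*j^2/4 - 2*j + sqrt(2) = (j/2 + 1)*(j - 2)*(j - sqrt(2)/2)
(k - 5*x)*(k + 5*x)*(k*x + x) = k^3*x + k^2*x - 25*k*x^3 - 25*x^3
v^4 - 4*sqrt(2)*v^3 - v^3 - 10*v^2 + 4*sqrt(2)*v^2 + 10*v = v*(v - 1)*(v - 5*sqrt(2))*(v + sqrt(2))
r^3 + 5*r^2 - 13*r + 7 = (r - 1)^2*(r + 7)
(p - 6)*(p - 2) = p^2 - 8*p + 12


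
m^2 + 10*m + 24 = (m + 4)*(m + 6)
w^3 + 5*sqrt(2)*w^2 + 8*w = w*(w + sqrt(2))*(w + 4*sqrt(2))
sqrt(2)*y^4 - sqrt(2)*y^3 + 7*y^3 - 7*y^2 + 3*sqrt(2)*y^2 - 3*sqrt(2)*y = y*(y - 1)*(y + 3*sqrt(2))*(sqrt(2)*y + 1)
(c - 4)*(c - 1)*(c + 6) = c^3 + c^2 - 26*c + 24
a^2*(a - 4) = a^3 - 4*a^2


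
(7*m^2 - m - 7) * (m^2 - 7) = 7*m^4 - m^3 - 56*m^2 + 7*m + 49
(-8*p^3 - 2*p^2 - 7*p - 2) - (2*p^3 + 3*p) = -10*p^3 - 2*p^2 - 10*p - 2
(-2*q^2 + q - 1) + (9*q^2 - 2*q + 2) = 7*q^2 - q + 1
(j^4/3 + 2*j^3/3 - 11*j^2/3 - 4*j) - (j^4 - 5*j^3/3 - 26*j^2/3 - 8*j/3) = -2*j^4/3 + 7*j^3/3 + 5*j^2 - 4*j/3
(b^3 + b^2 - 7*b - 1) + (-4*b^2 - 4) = b^3 - 3*b^2 - 7*b - 5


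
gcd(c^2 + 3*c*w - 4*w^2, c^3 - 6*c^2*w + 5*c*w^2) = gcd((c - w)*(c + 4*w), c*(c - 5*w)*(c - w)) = -c + w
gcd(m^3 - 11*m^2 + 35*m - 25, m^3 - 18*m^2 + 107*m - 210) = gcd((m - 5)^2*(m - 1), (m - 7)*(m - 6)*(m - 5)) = m - 5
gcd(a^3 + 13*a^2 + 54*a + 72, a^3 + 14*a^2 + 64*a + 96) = a^2 + 10*a + 24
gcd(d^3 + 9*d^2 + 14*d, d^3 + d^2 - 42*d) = d^2 + 7*d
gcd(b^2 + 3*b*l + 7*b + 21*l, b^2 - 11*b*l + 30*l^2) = 1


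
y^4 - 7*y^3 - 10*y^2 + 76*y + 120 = (y - 6)*(y - 5)*(y + 2)^2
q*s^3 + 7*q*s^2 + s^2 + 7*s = s*(s + 7)*(q*s + 1)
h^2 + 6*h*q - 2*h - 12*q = (h - 2)*(h + 6*q)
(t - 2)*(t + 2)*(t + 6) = t^3 + 6*t^2 - 4*t - 24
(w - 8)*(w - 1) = w^2 - 9*w + 8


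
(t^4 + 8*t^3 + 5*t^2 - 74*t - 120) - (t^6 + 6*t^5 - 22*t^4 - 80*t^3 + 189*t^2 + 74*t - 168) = -t^6 - 6*t^5 + 23*t^4 + 88*t^3 - 184*t^2 - 148*t + 48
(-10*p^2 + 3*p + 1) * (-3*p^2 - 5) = 30*p^4 - 9*p^3 + 47*p^2 - 15*p - 5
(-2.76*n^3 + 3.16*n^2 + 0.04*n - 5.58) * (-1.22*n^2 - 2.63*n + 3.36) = 3.3672*n^5 + 3.4036*n^4 - 17.6332*n^3 + 17.32*n^2 + 14.8098*n - 18.7488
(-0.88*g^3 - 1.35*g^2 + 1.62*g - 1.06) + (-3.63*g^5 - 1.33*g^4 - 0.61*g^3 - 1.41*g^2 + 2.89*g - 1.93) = -3.63*g^5 - 1.33*g^4 - 1.49*g^3 - 2.76*g^2 + 4.51*g - 2.99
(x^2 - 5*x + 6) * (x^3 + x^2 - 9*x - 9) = x^5 - 4*x^4 - 8*x^3 + 42*x^2 - 9*x - 54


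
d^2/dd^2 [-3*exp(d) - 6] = -3*exp(d)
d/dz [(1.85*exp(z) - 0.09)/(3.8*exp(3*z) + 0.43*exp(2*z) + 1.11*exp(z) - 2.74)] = (-14.06*exp(3*z) + 0.2305*exp(2*z) + 0.0773999999999999*exp(z) - 4.9691)*exp(z)/(14.44*exp(6*z) + 3.268*exp(5*z) + 8.6209*exp(4*z) - 19.8694*exp(3*z) - 1.1243*exp(2*z) - 6.0828*exp(z) + 7.5076)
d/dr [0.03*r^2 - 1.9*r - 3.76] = 0.06*r - 1.9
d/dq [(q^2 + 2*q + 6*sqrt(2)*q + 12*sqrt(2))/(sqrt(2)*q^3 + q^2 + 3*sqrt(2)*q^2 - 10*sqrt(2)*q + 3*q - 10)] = (2*(q + 1 + 3*sqrt(2))*(sqrt(2)*q^3 + q^2 + 3*sqrt(2)*q^2 - 10*sqrt(2)*q + 3*q - 10) - (q^2 + 2*q + 6*sqrt(2)*q + 12*sqrt(2))*(3*sqrt(2)*q^2 + 2*q + 6*sqrt(2)*q - 10*sqrt(2) + 3))/(sqrt(2)*q^3 + q^2 + 3*sqrt(2)*q^2 - 10*sqrt(2)*q + 3*q - 10)^2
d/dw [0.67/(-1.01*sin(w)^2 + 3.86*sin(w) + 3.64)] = (1.3534*sin(w) - 2.5862)*cos(w)/(-1.01*sin(w)^2 + 3.86*sin(w) + 3.64)^2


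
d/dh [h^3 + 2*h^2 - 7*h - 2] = 3*h^2 + 4*h - 7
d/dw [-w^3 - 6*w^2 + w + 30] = -3*w^2 - 12*w + 1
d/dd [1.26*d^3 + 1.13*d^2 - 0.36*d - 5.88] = 3.78*d^2 + 2.26*d - 0.36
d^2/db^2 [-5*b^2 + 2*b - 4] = -10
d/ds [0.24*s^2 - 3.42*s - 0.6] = 0.48*s - 3.42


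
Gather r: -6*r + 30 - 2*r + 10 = 40 - 8*r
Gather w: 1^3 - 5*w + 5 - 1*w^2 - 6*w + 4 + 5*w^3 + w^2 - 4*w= 5*w^3 - 15*w + 10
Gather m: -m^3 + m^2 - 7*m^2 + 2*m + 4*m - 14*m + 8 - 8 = -m^3 - 6*m^2 - 8*m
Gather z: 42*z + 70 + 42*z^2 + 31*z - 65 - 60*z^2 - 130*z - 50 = -18*z^2 - 57*z - 45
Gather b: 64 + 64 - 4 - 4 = 120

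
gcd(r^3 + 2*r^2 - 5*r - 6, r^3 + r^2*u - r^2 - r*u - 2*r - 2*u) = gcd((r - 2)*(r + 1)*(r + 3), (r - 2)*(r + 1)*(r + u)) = r^2 - r - 2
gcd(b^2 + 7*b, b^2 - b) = b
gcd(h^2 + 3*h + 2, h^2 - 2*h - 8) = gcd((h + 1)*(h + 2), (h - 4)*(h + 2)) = h + 2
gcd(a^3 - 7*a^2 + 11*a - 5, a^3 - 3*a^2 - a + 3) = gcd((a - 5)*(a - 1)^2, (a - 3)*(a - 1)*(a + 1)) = a - 1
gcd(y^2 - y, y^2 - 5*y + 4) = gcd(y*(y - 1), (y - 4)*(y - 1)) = y - 1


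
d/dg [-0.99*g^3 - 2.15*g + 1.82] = -2.97*g^2 - 2.15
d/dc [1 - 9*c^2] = -18*c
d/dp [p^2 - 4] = 2*p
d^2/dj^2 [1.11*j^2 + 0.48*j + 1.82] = 2.22000000000000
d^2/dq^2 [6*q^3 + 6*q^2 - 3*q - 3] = 36*q + 12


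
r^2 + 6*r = r*(r + 6)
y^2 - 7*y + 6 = (y - 6)*(y - 1)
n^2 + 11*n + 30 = (n + 5)*(n + 6)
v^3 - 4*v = v*(v - 2)*(v + 2)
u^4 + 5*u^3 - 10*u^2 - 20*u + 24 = (u - 2)*(u - 1)*(u + 2)*(u + 6)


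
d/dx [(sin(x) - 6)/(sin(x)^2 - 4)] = (12*sin(x) + cos(x)^2 - 5)*cos(x)/(sin(x)^2 - 4)^2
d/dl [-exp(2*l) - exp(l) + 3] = (-2*exp(l) - 1)*exp(l)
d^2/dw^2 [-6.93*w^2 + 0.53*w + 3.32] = -13.8600000000000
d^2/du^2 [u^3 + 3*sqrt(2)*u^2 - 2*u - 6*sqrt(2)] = 6*u + 6*sqrt(2)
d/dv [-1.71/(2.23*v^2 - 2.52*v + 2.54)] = (7.6266*v - 4.3092)/(2.23*v^2 - 2.52*v + 2.54)^2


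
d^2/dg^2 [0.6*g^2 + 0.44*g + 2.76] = 1.20000000000000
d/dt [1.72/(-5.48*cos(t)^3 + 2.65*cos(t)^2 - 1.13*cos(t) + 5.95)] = (-28.2768*cos(t)^2 + 9.116*cos(t) - 1.9436)*sin(t)/(5.48*cos(t)^3 - 2.65*cos(t)^2 + 1.13*cos(t) - 5.95)^2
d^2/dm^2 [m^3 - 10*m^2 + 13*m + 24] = 6*m - 20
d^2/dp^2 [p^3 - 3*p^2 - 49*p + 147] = 6*p - 6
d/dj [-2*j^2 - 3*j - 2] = -4*j - 3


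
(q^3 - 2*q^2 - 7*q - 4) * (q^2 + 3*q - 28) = q^5 + q^4 - 41*q^3 + 31*q^2 + 184*q + 112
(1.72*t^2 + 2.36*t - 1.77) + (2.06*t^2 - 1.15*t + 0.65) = 3.78*t^2 + 1.21*t - 1.12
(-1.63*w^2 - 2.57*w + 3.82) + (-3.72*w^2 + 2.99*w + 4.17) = -5.35*w^2 + 0.42*w + 7.99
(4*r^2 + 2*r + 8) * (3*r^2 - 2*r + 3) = 12*r^4 - 2*r^3 + 32*r^2 - 10*r + 24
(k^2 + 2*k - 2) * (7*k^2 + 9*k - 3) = 7*k^4 + 23*k^3 + k^2 - 24*k + 6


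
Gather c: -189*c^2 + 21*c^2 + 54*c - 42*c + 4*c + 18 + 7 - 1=-168*c^2 + 16*c + 24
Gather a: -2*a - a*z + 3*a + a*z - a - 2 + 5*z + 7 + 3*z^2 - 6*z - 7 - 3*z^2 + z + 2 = 0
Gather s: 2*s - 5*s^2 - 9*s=-5*s^2 - 7*s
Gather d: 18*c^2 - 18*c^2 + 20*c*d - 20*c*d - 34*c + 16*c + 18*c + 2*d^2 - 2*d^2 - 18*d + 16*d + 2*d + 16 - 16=0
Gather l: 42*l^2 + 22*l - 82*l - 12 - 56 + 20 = 42*l^2 - 60*l - 48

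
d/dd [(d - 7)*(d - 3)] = 2*d - 10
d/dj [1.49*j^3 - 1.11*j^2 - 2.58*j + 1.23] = 4.47*j^2 - 2.22*j - 2.58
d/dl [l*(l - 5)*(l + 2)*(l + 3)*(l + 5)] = 5*l^4 + 20*l^3 - 57*l^2 - 250*l - 150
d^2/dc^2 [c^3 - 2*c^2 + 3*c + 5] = 6*c - 4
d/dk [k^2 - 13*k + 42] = 2*k - 13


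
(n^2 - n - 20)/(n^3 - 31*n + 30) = (n + 4)/(n^2 + 5*n - 6)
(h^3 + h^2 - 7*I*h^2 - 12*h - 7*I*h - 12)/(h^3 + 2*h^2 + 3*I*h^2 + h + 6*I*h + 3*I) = (h^2 - 7*I*h - 12)/(h^2 + h*(1 + 3*I) + 3*I)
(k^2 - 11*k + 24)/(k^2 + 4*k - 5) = (k^2 - 11*k + 24)/(k^2 + 4*k - 5)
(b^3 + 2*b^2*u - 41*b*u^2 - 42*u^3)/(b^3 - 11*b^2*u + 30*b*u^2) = (-b^2 - 8*b*u - 7*u^2)/(b*(-b + 5*u))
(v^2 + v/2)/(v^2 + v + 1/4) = 2*v/(2*v + 1)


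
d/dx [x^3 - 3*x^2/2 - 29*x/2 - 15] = 3*x^2 - 3*x - 29/2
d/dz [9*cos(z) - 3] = -9*sin(z)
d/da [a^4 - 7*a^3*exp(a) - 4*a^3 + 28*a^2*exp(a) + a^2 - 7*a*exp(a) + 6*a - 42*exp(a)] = -7*a^3*exp(a) + 4*a^3 + 7*a^2*exp(a) - 12*a^2 + 49*a*exp(a) + 2*a - 49*exp(a) + 6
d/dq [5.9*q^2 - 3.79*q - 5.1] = 11.8*q - 3.79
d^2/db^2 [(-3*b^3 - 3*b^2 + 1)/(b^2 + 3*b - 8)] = 14*(-6*b^3 + 21*b^2 - 81*b - 25)/(b^6 + 9*b^5 + 3*b^4 - 117*b^3 - 24*b^2 + 576*b - 512)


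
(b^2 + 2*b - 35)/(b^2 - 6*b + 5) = (b + 7)/(b - 1)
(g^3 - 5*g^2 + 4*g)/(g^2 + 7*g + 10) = g*(g^2 - 5*g + 4)/(g^2 + 7*g + 10)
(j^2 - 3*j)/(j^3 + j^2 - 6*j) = (j - 3)/(j^2 + j - 6)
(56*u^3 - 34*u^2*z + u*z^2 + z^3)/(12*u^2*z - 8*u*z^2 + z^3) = (-28*u^2 + 3*u*z + z^2)/(z*(-6*u + z))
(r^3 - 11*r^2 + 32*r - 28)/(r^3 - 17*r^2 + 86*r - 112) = (r - 2)/(r - 8)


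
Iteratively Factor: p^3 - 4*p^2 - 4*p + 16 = (p + 2)*(p^2 - 6*p + 8) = (p - 4)*(p + 2)*(p - 2)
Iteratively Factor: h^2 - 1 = (h + 1)*(h - 1)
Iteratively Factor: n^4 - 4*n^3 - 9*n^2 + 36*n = (n)*(n^3 - 4*n^2 - 9*n + 36) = n*(n + 3)*(n^2 - 7*n + 12) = n*(n - 3)*(n + 3)*(n - 4)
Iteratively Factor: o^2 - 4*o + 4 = (o - 2)*(o - 2)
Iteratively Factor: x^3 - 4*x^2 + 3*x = (x)*(x^2 - 4*x + 3) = x*(x - 3)*(x - 1)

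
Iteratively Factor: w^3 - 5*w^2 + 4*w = (w - 4)*(w^2 - w) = (w - 4)*(w - 1)*(w)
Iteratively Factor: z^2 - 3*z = (z - 3)*(z)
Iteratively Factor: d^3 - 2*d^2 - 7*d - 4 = (d + 1)*(d^2 - 3*d - 4) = (d - 4)*(d + 1)*(d + 1)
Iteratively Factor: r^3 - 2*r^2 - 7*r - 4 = (r + 1)*(r^2 - 3*r - 4) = (r + 1)^2*(r - 4)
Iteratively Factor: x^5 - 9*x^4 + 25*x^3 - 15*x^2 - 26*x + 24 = (x + 1)*(x^4 - 10*x^3 + 35*x^2 - 50*x + 24) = (x - 4)*(x + 1)*(x^3 - 6*x^2 + 11*x - 6) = (x - 4)*(x - 1)*(x + 1)*(x^2 - 5*x + 6) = (x - 4)*(x - 3)*(x - 1)*(x + 1)*(x - 2)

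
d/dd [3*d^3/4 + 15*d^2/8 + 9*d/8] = 9*d^2/4 + 15*d/4 + 9/8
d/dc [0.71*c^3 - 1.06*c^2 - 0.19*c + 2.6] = 2.13*c^2 - 2.12*c - 0.19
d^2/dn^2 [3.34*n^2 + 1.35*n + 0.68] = 6.68000000000000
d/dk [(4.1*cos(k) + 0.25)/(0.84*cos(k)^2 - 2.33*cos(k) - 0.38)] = (3.444*cos(k)^2 + 0.42*cos(k) + 0.9755)*sin(k)/(0.7056*cos(k)^4 - 3.9144*cos(k)^3 + 4.7905*cos(k)^2 + 1.7708*cos(k) + 0.1444)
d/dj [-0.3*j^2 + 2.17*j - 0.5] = 2.17 - 0.6*j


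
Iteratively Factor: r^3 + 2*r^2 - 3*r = (r - 1)*(r^2 + 3*r) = r*(r - 1)*(r + 3)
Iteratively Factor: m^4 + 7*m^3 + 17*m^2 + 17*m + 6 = (m + 3)*(m^3 + 4*m^2 + 5*m + 2) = (m + 1)*(m + 3)*(m^2 + 3*m + 2) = (m + 1)*(m + 2)*(m + 3)*(m + 1)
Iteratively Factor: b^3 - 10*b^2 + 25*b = (b)*(b^2 - 10*b + 25) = b*(b - 5)*(b - 5)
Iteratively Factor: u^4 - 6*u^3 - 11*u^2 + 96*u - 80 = (u - 5)*(u^3 - u^2 - 16*u + 16) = (u - 5)*(u - 1)*(u^2 - 16) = (u - 5)*(u - 4)*(u - 1)*(u + 4)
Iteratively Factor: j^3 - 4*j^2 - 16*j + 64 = (j - 4)*(j^2 - 16) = (j - 4)*(j + 4)*(j - 4)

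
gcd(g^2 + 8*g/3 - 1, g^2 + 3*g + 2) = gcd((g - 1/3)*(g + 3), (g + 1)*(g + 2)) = 1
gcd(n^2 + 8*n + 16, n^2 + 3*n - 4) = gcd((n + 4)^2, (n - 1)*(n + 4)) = n + 4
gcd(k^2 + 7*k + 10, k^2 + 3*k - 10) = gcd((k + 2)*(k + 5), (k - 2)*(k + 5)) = k + 5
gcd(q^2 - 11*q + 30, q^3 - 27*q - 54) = q - 6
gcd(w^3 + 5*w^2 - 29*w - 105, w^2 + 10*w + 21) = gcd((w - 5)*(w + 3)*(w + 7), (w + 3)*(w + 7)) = w^2 + 10*w + 21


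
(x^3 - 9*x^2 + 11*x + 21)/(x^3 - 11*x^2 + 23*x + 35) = (x - 3)/(x - 5)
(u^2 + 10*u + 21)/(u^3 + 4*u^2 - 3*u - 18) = (u + 7)/(u^2 + u - 6)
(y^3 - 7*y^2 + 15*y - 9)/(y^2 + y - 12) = (y^2 - 4*y + 3)/(y + 4)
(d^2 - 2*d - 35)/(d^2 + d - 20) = (d - 7)/(d - 4)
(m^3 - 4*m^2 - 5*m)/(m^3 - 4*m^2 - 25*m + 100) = m*(m + 1)/(m^2 + m - 20)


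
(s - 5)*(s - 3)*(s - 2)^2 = s^4 - 12*s^3 + 51*s^2 - 92*s + 60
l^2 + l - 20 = (l - 4)*(l + 5)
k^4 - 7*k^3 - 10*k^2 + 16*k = k*(k - 8)*(k - 1)*(k + 2)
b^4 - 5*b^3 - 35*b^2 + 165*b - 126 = (b - 7)*(b - 3)*(b - 1)*(b + 6)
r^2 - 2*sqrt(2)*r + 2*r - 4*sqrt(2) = (r + 2)*(r - 2*sqrt(2))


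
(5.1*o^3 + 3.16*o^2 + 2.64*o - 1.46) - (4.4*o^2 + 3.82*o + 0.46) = 5.1*o^3 - 1.24*o^2 - 1.18*o - 1.92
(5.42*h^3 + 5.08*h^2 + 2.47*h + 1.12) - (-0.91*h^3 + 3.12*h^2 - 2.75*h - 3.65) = 6.33*h^3 + 1.96*h^2 + 5.22*h + 4.77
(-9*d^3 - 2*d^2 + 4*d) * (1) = -9*d^3 - 2*d^2 + 4*d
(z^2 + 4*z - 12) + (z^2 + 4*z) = 2*z^2 + 8*z - 12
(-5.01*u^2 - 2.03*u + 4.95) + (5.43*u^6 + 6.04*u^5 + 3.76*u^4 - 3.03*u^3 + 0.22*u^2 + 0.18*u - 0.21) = 5.43*u^6 + 6.04*u^5 + 3.76*u^4 - 3.03*u^3 - 4.79*u^2 - 1.85*u + 4.74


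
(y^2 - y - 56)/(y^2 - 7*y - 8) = (y + 7)/(y + 1)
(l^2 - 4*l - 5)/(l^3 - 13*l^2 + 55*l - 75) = (l + 1)/(l^2 - 8*l + 15)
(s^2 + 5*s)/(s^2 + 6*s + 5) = s/(s + 1)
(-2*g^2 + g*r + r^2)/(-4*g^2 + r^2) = (-g + r)/(-2*g + r)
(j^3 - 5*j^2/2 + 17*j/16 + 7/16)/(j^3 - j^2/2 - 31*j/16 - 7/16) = (j - 1)/(j + 1)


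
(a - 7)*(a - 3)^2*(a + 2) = a^4 - 11*a^3 + 25*a^2 + 39*a - 126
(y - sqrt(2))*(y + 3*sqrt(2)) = y^2 + 2*sqrt(2)*y - 6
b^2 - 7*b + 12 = (b - 4)*(b - 3)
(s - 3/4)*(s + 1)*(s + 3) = s^3 + 13*s^2/4 - 9/4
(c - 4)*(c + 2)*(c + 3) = c^3 + c^2 - 14*c - 24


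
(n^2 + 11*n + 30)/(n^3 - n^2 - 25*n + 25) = (n + 6)/(n^2 - 6*n + 5)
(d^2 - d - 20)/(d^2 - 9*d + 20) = (d + 4)/(d - 4)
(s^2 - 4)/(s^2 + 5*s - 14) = (s + 2)/(s + 7)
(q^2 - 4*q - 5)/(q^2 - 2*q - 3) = (q - 5)/(q - 3)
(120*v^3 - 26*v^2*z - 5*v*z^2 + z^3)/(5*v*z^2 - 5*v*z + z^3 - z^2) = (24*v^2 - 10*v*z + z^2)/(z*(z - 1))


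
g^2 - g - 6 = (g - 3)*(g + 2)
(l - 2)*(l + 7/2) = l^2 + 3*l/2 - 7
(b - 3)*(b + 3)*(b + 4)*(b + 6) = b^4 + 10*b^3 + 15*b^2 - 90*b - 216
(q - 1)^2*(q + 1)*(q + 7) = q^4 + 6*q^3 - 8*q^2 - 6*q + 7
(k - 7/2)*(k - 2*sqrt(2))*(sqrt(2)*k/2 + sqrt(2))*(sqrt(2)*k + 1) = k^4 - 3*sqrt(2)*k^3/2 - 3*k^3/2 - 9*k^2 + 9*sqrt(2)*k^2/4 + 3*k + 21*sqrt(2)*k/2 + 14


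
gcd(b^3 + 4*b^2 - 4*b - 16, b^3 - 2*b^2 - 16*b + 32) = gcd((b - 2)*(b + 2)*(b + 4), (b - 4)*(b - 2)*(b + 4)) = b^2 + 2*b - 8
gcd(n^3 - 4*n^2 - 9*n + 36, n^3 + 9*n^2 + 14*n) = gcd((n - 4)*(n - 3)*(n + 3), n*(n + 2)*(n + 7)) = 1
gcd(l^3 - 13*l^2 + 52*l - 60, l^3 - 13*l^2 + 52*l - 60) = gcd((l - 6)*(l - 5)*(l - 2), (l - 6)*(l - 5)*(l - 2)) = l^3 - 13*l^2 + 52*l - 60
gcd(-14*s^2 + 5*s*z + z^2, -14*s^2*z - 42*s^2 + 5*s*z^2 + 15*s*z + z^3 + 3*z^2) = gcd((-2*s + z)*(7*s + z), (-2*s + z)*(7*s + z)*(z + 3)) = -14*s^2 + 5*s*z + z^2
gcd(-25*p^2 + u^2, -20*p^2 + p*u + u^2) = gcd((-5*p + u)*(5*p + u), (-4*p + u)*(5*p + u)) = 5*p + u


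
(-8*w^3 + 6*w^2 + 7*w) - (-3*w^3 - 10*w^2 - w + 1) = -5*w^3 + 16*w^2 + 8*w - 1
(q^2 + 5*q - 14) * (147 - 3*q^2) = -3*q^4 - 15*q^3 + 189*q^2 + 735*q - 2058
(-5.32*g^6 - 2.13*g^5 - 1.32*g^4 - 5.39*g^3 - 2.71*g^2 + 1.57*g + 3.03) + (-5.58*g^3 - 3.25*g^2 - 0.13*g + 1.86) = -5.32*g^6 - 2.13*g^5 - 1.32*g^4 - 10.97*g^3 - 5.96*g^2 + 1.44*g + 4.89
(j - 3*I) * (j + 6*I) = j^2 + 3*I*j + 18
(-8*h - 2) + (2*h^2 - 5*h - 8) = 2*h^2 - 13*h - 10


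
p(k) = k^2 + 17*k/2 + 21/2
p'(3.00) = 14.50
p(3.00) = 45.00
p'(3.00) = 14.50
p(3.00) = 45.00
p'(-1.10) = 6.30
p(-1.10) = 2.36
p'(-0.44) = 7.62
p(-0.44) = 6.95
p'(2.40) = 13.30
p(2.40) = 36.66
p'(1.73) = 11.96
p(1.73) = 28.20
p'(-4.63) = -0.76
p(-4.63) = -7.42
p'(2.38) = 13.26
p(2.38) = 36.39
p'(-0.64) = 7.22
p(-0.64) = 5.47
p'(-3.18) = 2.14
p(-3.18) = -6.42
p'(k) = 2*k + 17/2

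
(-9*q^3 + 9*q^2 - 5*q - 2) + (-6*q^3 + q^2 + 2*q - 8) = -15*q^3 + 10*q^2 - 3*q - 10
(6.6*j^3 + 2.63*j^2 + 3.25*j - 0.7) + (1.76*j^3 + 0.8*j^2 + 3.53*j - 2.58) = 8.36*j^3 + 3.43*j^2 + 6.78*j - 3.28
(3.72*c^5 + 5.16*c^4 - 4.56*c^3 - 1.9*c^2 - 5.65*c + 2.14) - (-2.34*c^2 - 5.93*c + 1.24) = 3.72*c^5 + 5.16*c^4 - 4.56*c^3 + 0.44*c^2 + 0.279999999999999*c + 0.9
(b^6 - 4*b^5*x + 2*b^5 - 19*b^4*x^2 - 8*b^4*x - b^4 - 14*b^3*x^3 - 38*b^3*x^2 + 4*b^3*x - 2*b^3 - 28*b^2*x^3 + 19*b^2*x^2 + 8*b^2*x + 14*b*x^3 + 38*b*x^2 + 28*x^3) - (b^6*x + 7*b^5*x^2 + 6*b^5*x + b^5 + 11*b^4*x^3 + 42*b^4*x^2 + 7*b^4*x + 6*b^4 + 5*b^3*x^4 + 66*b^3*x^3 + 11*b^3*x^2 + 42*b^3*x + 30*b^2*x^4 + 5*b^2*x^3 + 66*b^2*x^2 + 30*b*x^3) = -b^6*x + b^6 - 7*b^5*x^2 - 10*b^5*x + b^5 - 11*b^4*x^3 - 61*b^4*x^2 - 15*b^4*x - 7*b^4 - 5*b^3*x^4 - 80*b^3*x^3 - 49*b^3*x^2 - 38*b^3*x - 2*b^3 - 30*b^2*x^4 - 33*b^2*x^3 - 47*b^2*x^2 + 8*b^2*x - 16*b*x^3 + 38*b*x^2 + 28*x^3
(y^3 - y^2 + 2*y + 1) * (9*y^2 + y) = 9*y^5 - 8*y^4 + 17*y^3 + 11*y^2 + y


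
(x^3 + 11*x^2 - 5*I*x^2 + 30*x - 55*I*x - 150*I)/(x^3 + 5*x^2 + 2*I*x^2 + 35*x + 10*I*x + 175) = (x + 6)/(x + 7*I)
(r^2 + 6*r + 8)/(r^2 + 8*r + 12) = (r + 4)/(r + 6)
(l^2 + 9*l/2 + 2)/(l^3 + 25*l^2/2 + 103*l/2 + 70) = (2*l + 1)/(2*l^2 + 17*l + 35)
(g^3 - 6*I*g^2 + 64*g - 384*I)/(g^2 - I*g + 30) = (g^2 + 64)/(g + 5*I)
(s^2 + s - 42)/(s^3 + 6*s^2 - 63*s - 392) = (s - 6)/(s^2 - s - 56)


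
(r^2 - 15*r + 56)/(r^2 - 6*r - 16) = (r - 7)/(r + 2)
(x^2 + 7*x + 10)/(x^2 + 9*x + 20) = (x + 2)/(x + 4)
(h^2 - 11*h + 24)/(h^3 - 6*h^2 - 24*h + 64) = (h - 3)/(h^2 + 2*h - 8)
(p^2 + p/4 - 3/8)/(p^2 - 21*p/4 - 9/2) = (p - 1/2)/(p - 6)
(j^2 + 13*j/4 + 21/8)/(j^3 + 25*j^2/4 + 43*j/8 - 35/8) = (2*j + 3)/(2*j^2 + 9*j - 5)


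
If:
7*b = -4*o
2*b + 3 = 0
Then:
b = -3/2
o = 21/8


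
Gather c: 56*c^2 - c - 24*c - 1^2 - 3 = 56*c^2 - 25*c - 4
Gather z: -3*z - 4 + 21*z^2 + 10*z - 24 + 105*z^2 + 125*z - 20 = 126*z^2 + 132*z - 48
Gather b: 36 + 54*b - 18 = 54*b + 18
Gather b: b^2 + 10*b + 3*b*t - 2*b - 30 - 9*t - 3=b^2 + b*(3*t + 8) - 9*t - 33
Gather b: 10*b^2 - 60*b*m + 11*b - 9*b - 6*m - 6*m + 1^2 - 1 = 10*b^2 + b*(2 - 60*m) - 12*m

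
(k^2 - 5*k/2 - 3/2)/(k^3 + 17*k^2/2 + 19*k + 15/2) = (k - 3)/(k^2 + 8*k + 15)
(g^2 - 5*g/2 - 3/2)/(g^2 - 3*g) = (g + 1/2)/g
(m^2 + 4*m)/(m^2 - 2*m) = (m + 4)/(m - 2)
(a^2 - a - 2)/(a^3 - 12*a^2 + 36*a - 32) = (a + 1)/(a^2 - 10*a + 16)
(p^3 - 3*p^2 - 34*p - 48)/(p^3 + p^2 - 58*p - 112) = (p + 3)/(p + 7)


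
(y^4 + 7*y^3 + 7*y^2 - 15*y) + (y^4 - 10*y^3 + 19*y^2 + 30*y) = 2*y^4 - 3*y^3 + 26*y^2 + 15*y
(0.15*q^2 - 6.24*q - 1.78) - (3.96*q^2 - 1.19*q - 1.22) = -3.81*q^2 - 5.05*q - 0.56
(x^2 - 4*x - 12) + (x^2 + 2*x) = 2*x^2 - 2*x - 12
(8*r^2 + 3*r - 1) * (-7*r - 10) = -56*r^3 - 101*r^2 - 23*r + 10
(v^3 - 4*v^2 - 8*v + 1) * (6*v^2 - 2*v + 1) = 6*v^5 - 26*v^4 - 39*v^3 + 18*v^2 - 10*v + 1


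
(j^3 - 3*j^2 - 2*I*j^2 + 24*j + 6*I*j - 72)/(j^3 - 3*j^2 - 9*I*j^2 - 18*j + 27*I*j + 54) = (j + 4*I)/(j - 3*I)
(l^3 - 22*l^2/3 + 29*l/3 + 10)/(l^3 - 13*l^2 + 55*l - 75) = (l + 2/3)/(l - 5)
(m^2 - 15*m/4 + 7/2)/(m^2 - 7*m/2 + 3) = (4*m - 7)/(2*(2*m - 3))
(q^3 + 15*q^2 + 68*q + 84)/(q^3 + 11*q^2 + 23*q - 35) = (q^2 + 8*q + 12)/(q^2 + 4*q - 5)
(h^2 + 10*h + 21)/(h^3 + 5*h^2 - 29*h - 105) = 1/(h - 5)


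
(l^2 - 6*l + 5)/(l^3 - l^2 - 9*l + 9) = (l - 5)/(l^2 - 9)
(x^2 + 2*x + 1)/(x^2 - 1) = (x + 1)/(x - 1)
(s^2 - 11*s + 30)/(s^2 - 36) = (s - 5)/(s + 6)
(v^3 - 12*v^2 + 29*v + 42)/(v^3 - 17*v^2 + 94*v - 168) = (v + 1)/(v - 4)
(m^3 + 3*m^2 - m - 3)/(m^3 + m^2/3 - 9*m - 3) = 3*(m^2 - 1)/(3*m^2 - 8*m - 3)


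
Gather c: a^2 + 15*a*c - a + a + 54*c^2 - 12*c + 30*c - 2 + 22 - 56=a^2 + 54*c^2 + c*(15*a + 18) - 36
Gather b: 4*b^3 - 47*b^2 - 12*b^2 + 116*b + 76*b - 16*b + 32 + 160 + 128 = 4*b^3 - 59*b^2 + 176*b + 320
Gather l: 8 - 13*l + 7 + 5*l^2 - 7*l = 5*l^2 - 20*l + 15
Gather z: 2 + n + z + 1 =n + z + 3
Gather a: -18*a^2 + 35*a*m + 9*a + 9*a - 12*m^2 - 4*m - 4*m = -18*a^2 + a*(35*m + 18) - 12*m^2 - 8*m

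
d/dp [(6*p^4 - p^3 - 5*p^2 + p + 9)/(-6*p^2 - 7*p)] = (-72*p^5 - 120*p^4 + 14*p^3 + 41*p^2 + 108*p + 63)/(p^2*(36*p^2 + 84*p + 49))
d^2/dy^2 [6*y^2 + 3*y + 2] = 12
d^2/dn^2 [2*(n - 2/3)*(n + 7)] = 4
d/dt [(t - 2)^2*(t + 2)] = (t - 2)*(3*t + 2)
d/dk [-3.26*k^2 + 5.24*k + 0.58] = 5.24 - 6.52*k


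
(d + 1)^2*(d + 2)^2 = d^4 + 6*d^3 + 13*d^2 + 12*d + 4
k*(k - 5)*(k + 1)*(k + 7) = k^4 + 3*k^3 - 33*k^2 - 35*k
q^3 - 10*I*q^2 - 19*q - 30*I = (q - 6*I)*(q - 5*I)*(q + I)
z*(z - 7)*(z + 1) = z^3 - 6*z^2 - 7*z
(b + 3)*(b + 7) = b^2 + 10*b + 21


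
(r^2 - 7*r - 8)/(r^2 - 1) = (r - 8)/(r - 1)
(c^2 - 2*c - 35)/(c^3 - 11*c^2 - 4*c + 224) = (c + 5)/(c^2 - 4*c - 32)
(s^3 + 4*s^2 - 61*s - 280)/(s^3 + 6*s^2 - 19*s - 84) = (s^2 - 3*s - 40)/(s^2 - s - 12)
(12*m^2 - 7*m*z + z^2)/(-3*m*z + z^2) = (-4*m + z)/z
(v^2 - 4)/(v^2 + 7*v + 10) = (v - 2)/(v + 5)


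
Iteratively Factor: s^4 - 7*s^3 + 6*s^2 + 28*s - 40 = (s - 2)*(s^3 - 5*s^2 - 4*s + 20) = (s - 2)*(s + 2)*(s^2 - 7*s + 10) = (s - 2)^2*(s + 2)*(s - 5)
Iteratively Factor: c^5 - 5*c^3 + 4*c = (c + 1)*(c^4 - c^3 - 4*c^2 + 4*c) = (c + 1)*(c + 2)*(c^3 - 3*c^2 + 2*c) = (c - 2)*(c + 1)*(c + 2)*(c^2 - c) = (c - 2)*(c - 1)*(c + 1)*(c + 2)*(c)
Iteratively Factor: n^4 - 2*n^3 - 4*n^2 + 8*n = (n)*(n^3 - 2*n^2 - 4*n + 8) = n*(n - 2)*(n^2 - 4) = n*(n - 2)^2*(n + 2)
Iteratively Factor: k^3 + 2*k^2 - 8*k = (k - 2)*(k^2 + 4*k) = k*(k - 2)*(k + 4)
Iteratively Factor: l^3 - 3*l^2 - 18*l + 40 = (l - 5)*(l^2 + 2*l - 8) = (l - 5)*(l - 2)*(l + 4)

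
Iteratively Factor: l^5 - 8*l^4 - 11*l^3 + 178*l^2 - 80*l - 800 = (l + 2)*(l^4 - 10*l^3 + 9*l^2 + 160*l - 400) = (l - 5)*(l + 2)*(l^3 - 5*l^2 - 16*l + 80) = (l - 5)*(l + 2)*(l + 4)*(l^2 - 9*l + 20) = (l - 5)*(l - 4)*(l + 2)*(l + 4)*(l - 5)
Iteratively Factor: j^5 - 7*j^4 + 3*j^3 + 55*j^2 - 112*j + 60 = (j + 3)*(j^4 - 10*j^3 + 33*j^2 - 44*j + 20) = (j - 2)*(j + 3)*(j^3 - 8*j^2 + 17*j - 10) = (j - 2)*(j - 1)*(j + 3)*(j^2 - 7*j + 10) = (j - 5)*(j - 2)*(j - 1)*(j + 3)*(j - 2)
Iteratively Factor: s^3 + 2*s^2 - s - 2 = (s + 2)*(s^2 - 1) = (s + 1)*(s + 2)*(s - 1)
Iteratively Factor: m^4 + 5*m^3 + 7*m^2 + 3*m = (m + 1)*(m^3 + 4*m^2 + 3*m) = m*(m + 1)*(m^2 + 4*m + 3) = m*(m + 1)*(m + 3)*(m + 1)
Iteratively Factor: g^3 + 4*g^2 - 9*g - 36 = (g + 3)*(g^2 + g - 12) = (g + 3)*(g + 4)*(g - 3)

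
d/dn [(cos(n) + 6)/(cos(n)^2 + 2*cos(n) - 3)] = (cos(n)^2 + 12*cos(n) + 15)*sin(n)/(cos(n)^2 + 2*cos(n) - 3)^2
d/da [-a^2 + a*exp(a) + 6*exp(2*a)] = a*exp(a) - 2*a + 12*exp(2*a) + exp(a)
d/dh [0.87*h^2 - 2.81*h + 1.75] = 1.74*h - 2.81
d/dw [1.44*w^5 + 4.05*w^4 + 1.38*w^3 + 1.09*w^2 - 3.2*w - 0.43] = 7.2*w^4 + 16.2*w^3 + 4.14*w^2 + 2.18*w - 3.2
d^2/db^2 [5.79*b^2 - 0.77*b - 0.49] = 11.5800000000000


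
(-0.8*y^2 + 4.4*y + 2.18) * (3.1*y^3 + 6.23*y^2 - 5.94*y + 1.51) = -2.48*y^5 + 8.656*y^4 + 38.922*y^3 - 13.7626*y^2 - 6.3052*y + 3.2918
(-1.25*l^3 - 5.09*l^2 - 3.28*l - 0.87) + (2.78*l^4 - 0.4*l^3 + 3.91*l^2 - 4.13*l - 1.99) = 2.78*l^4 - 1.65*l^3 - 1.18*l^2 - 7.41*l - 2.86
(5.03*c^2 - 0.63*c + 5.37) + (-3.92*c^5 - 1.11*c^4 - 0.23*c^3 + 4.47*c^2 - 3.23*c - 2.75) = -3.92*c^5 - 1.11*c^4 - 0.23*c^3 + 9.5*c^2 - 3.86*c + 2.62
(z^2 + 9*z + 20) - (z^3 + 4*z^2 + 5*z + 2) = -z^3 - 3*z^2 + 4*z + 18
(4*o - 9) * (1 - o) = -4*o^2 + 13*o - 9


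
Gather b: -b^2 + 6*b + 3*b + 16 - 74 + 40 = -b^2 + 9*b - 18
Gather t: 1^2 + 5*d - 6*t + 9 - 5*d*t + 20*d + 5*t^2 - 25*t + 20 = 25*d + 5*t^2 + t*(-5*d - 31) + 30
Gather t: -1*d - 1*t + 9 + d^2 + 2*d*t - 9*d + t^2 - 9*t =d^2 - 10*d + t^2 + t*(2*d - 10) + 9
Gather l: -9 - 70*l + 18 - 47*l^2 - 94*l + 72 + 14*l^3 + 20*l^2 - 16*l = 14*l^3 - 27*l^2 - 180*l + 81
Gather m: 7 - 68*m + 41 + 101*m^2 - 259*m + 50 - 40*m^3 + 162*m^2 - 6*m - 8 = -40*m^3 + 263*m^2 - 333*m + 90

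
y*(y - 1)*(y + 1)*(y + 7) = y^4 + 7*y^3 - y^2 - 7*y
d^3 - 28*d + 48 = (d - 4)*(d - 2)*(d + 6)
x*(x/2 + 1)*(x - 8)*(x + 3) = x^4/2 - 3*x^3/2 - 17*x^2 - 24*x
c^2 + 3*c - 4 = (c - 1)*(c + 4)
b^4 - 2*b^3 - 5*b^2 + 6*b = b*(b - 3)*(b - 1)*(b + 2)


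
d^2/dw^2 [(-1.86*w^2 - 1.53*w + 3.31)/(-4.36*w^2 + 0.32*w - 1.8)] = (63.35952*w^3 - 465.114336*w^2 - 44.335968*w + 65.091232)/(82.881856*w^6 - 18.249216*w^5 + 103.991232*w^4 - 15.100928*w^3 + 42.93216*w^2 - 3.1104*w + 5.832)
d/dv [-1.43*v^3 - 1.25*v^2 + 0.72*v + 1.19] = -4.29*v^2 - 2.5*v + 0.72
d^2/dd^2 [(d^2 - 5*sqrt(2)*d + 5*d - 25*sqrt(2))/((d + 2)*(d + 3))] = 2*(-5*sqrt(2)*d^3 - 75*sqrt(2)*d^2 - 18*d^2 - 285*sqrt(2)*d - 90*d - 325*sqrt(2) - 114)/(d^6 + 15*d^5 + 93*d^4 + 305*d^3 + 558*d^2 + 540*d + 216)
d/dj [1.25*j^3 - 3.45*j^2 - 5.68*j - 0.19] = 3.75*j^2 - 6.9*j - 5.68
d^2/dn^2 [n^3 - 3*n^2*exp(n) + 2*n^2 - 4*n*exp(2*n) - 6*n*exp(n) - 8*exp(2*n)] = -3*n^2*exp(n) - 16*n*exp(2*n) - 18*n*exp(n) + 6*n - 48*exp(2*n) - 18*exp(n) + 4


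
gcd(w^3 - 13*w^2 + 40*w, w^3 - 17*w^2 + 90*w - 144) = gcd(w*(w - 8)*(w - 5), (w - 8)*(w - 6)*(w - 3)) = w - 8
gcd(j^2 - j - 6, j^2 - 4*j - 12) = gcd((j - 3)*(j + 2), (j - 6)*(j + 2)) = j + 2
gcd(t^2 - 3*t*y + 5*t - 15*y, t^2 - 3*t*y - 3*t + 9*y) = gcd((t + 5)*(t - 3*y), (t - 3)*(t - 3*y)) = -t + 3*y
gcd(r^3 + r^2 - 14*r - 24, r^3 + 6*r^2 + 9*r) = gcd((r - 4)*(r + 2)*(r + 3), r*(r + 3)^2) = r + 3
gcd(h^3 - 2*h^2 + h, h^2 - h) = h^2 - h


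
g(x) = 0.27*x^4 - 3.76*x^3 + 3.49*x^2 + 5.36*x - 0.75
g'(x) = 1.08*x^3 - 11.28*x^2 + 6.98*x + 5.36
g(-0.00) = -0.75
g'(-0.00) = 5.36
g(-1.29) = 6.96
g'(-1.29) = -24.73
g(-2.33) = 61.23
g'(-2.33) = -85.80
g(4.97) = -184.76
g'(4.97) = -105.99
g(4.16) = -107.88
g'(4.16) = -83.06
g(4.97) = -184.76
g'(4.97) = -105.99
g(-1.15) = 3.89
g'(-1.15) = -19.23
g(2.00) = -1.83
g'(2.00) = -17.16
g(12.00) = -332.43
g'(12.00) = 331.04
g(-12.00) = 12533.49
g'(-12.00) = -3568.96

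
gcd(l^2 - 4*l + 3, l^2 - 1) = l - 1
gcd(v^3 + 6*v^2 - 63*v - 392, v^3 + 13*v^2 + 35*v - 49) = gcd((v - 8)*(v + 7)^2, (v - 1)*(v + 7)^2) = v^2 + 14*v + 49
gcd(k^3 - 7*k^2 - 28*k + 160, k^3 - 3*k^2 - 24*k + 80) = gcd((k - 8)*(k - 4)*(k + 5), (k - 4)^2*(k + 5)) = k^2 + k - 20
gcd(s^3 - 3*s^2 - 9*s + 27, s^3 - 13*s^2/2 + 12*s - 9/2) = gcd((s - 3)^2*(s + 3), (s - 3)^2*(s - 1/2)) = s^2 - 6*s + 9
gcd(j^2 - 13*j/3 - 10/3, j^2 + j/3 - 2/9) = j + 2/3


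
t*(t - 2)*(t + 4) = t^3 + 2*t^2 - 8*t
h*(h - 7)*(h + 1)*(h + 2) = h^4 - 4*h^3 - 19*h^2 - 14*h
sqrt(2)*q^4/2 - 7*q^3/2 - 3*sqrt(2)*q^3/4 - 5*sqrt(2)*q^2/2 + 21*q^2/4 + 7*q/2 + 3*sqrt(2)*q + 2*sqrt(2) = (q - 2)*(q + 1/2)*(q - 4*sqrt(2))*(sqrt(2)*q/2 + 1/2)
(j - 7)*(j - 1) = j^2 - 8*j + 7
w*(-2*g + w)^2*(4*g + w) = 16*g^3*w - 12*g^2*w^2 + w^4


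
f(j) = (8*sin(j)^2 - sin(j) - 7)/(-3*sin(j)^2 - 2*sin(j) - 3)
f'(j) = (6*sin(j)*cos(j) + 2*cos(j))*(8*sin(j)^2 - sin(j) - 7)/(-3*sin(j)^2 - 2*sin(j) - 3)^2 + (16*sin(j)*cos(j) - cos(j))/(-3*sin(j)^2 - 2*sin(j) - 3) = (-90*sin(j) + 19*cos(j)^2 - 30)*cos(j)/(3*sin(j)^2 + 2*sin(j) + 3)^2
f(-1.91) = -0.28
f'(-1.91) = -1.33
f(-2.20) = 0.29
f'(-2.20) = -2.60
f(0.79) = 0.62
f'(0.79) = -1.69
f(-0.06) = 2.39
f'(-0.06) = -0.68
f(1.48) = 0.01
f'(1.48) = -0.17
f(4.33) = -0.22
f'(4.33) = -1.51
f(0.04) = 2.28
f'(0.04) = -1.54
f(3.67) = 1.62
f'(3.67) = -3.36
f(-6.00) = 1.75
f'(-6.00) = -2.51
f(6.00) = 2.28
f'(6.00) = 1.70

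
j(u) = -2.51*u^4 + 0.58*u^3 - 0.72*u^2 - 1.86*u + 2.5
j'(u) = -10.04*u^3 + 1.74*u^2 - 1.44*u - 1.86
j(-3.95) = -648.16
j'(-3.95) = 649.74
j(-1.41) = -7.86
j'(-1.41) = 31.77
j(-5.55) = -2489.98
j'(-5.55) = 1776.11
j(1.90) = -32.37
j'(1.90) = -67.18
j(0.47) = 1.40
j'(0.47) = -3.19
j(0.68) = 0.55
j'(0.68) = -5.19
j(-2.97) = -208.82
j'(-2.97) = 280.79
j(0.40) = 1.61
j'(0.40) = -2.80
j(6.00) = -3162.26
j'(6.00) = -2116.50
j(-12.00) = -53128.46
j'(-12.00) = 17615.10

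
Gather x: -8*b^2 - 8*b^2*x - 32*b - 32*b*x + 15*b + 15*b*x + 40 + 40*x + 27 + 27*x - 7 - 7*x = -8*b^2 - 17*b + x*(-8*b^2 - 17*b + 60) + 60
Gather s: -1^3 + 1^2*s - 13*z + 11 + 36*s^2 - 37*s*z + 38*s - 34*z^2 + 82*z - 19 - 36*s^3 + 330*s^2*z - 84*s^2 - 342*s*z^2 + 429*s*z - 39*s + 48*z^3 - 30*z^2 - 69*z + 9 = -36*s^3 + s^2*(330*z - 48) + s*(-342*z^2 + 392*z) + 48*z^3 - 64*z^2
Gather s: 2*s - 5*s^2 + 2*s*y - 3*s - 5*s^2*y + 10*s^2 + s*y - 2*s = s^2*(5 - 5*y) + s*(3*y - 3)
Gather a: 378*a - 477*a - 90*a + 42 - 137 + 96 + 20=21 - 189*a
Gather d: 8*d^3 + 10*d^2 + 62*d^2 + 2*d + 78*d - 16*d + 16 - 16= 8*d^3 + 72*d^2 + 64*d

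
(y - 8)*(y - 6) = y^2 - 14*y + 48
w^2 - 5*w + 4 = (w - 4)*(w - 1)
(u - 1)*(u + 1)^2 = u^3 + u^2 - u - 1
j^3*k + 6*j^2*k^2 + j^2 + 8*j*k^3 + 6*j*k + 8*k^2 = (j + 2*k)*(j + 4*k)*(j*k + 1)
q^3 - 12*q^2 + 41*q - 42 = (q - 7)*(q - 3)*(q - 2)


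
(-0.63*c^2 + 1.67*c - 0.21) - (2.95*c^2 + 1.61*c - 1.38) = -3.58*c^2 + 0.0599999999999998*c + 1.17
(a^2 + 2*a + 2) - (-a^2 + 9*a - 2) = 2*a^2 - 7*a + 4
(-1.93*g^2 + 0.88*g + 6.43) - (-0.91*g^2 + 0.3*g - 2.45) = -1.02*g^2 + 0.58*g + 8.88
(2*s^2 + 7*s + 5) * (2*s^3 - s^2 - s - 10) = 4*s^5 + 12*s^4 + s^3 - 32*s^2 - 75*s - 50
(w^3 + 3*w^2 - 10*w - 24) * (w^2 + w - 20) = w^5 + 4*w^4 - 27*w^3 - 94*w^2 + 176*w + 480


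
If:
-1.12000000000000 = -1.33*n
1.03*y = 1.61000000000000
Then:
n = 0.84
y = 1.56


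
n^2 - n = n*(n - 1)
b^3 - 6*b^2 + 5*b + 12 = (b - 4)*(b - 3)*(b + 1)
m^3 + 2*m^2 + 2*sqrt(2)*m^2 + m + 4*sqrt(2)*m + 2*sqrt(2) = (m + 1)^2*(m + 2*sqrt(2))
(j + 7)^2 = j^2 + 14*j + 49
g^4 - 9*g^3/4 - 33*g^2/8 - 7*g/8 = g*(g - 7/2)*(g + 1/4)*(g + 1)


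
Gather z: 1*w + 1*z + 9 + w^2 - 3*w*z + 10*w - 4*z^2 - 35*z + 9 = w^2 + 11*w - 4*z^2 + z*(-3*w - 34) + 18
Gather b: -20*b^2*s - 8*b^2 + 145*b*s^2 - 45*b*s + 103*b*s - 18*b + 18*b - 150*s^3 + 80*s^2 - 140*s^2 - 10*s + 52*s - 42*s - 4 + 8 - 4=b^2*(-20*s - 8) + b*(145*s^2 + 58*s) - 150*s^3 - 60*s^2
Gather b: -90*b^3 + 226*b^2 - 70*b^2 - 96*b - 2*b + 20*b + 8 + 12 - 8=-90*b^3 + 156*b^2 - 78*b + 12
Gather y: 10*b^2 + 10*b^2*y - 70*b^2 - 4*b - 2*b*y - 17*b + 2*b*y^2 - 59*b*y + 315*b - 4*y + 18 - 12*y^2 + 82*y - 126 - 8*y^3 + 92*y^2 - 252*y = -60*b^2 + 294*b - 8*y^3 + y^2*(2*b + 80) + y*(10*b^2 - 61*b - 174) - 108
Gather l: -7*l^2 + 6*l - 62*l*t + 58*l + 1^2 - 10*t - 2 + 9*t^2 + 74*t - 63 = -7*l^2 + l*(64 - 62*t) + 9*t^2 + 64*t - 64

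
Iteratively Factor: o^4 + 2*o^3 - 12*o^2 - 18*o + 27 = (o - 3)*(o^3 + 5*o^2 + 3*o - 9) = (o - 3)*(o - 1)*(o^2 + 6*o + 9) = (o - 3)*(o - 1)*(o + 3)*(o + 3)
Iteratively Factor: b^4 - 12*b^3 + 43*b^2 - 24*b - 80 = (b - 4)*(b^3 - 8*b^2 + 11*b + 20) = (b - 4)^2*(b^2 - 4*b - 5) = (b - 4)^2*(b + 1)*(b - 5)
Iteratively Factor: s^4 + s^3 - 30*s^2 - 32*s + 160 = (s - 2)*(s^3 + 3*s^2 - 24*s - 80) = (s - 5)*(s - 2)*(s^2 + 8*s + 16) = (s - 5)*(s - 2)*(s + 4)*(s + 4)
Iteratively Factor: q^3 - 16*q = (q - 4)*(q^2 + 4*q) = q*(q - 4)*(q + 4)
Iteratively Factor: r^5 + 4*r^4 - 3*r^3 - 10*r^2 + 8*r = (r - 1)*(r^4 + 5*r^3 + 2*r^2 - 8*r) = (r - 1)*(r + 2)*(r^3 + 3*r^2 - 4*r) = (r - 1)*(r + 2)*(r + 4)*(r^2 - r) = (r - 1)^2*(r + 2)*(r + 4)*(r)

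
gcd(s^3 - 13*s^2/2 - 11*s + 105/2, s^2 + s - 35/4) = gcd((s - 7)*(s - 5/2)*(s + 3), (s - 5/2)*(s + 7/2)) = s - 5/2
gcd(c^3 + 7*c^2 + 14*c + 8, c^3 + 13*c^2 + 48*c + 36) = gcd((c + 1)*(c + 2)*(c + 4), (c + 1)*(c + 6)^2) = c + 1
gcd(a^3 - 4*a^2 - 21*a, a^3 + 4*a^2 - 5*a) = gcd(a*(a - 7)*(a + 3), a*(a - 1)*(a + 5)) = a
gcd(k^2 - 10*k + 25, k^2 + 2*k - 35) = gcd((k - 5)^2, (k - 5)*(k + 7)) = k - 5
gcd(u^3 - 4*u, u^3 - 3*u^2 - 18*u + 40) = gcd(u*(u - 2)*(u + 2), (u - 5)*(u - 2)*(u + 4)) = u - 2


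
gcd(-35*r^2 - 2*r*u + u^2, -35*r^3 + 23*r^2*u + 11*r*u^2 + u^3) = 5*r + u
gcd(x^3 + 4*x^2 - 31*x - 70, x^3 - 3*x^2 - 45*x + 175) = x^2 + 2*x - 35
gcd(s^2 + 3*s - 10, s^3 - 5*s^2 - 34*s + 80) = s^2 + 3*s - 10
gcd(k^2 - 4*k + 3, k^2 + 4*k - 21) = k - 3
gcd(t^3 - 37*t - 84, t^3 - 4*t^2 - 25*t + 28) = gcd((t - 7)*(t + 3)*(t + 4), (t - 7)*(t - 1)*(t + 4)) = t^2 - 3*t - 28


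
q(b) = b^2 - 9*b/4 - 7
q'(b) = 2*b - 9/4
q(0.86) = -8.20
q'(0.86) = -0.53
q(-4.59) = 24.40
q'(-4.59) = -11.43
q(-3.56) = 13.68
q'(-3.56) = -9.37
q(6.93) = 25.43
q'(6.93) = 11.61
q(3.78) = -1.22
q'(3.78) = 5.31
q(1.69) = -7.95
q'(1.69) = 1.13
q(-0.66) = -5.08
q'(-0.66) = -3.57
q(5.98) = 15.31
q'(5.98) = 9.71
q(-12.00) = 164.00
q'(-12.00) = -26.25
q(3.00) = -4.75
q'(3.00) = 3.75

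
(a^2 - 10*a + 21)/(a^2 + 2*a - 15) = (a - 7)/(a + 5)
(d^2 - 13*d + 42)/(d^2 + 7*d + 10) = (d^2 - 13*d + 42)/(d^2 + 7*d + 10)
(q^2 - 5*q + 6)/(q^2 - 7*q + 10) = (q - 3)/(q - 5)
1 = 1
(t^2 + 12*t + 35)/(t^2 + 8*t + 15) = (t + 7)/(t + 3)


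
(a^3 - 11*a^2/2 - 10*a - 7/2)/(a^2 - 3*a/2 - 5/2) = (2*a^2 - 13*a - 7)/(2*a - 5)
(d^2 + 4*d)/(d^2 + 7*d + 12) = d/(d + 3)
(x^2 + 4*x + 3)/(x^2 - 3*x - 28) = (x^2 + 4*x + 3)/(x^2 - 3*x - 28)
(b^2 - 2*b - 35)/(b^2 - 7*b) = (b + 5)/b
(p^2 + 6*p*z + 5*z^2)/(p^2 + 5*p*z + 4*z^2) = (p + 5*z)/(p + 4*z)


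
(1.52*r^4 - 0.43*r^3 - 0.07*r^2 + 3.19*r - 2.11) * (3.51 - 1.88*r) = -2.8576*r^5 + 6.1436*r^4 - 1.3777*r^3 - 6.2429*r^2 + 15.1637*r - 7.4061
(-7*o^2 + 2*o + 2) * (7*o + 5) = -49*o^3 - 21*o^2 + 24*o + 10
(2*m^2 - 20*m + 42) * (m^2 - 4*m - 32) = 2*m^4 - 28*m^3 + 58*m^2 + 472*m - 1344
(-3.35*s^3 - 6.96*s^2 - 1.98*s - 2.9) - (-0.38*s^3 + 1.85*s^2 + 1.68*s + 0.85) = -2.97*s^3 - 8.81*s^2 - 3.66*s - 3.75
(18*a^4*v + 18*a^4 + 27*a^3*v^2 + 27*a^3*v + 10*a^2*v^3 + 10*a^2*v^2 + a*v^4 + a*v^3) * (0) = 0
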